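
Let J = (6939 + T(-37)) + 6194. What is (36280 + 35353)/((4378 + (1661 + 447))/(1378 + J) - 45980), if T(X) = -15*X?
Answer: -179870463/115454699 ≈ -1.5579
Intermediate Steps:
J = 13688 (J = (6939 - 15*(-37)) + 6194 = (6939 + 555) + 6194 = 7494 + 6194 = 13688)
(36280 + 35353)/((4378 + (1661 + 447))/(1378 + J) - 45980) = (36280 + 35353)/((4378 + (1661 + 447))/(1378 + 13688) - 45980) = 71633/((4378 + 2108)/15066 - 45980) = 71633/(6486*(1/15066) - 45980) = 71633/(1081/2511 - 45980) = 71633/(-115454699/2511) = 71633*(-2511/115454699) = -179870463/115454699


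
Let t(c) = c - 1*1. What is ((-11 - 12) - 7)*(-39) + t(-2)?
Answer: 1167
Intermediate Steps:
t(c) = -1 + c (t(c) = c - 1 = -1 + c)
((-11 - 12) - 7)*(-39) + t(-2) = ((-11 - 12) - 7)*(-39) + (-1 - 2) = (-23 - 7)*(-39) - 3 = -30*(-39) - 3 = 1170 - 3 = 1167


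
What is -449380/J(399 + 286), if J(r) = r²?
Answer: -89876/93845 ≈ -0.95771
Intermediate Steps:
-449380/J(399 + 286) = -449380/(399 + 286)² = -449380/(685²) = -449380/469225 = -449380*1/469225 = -89876/93845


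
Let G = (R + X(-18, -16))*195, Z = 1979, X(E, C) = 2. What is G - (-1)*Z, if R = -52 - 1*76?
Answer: -22591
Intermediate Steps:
R = -128 (R = -52 - 76 = -128)
G = -24570 (G = (-128 + 2)*195 = -126*195 = -24570)
G - (-1)*Z = -24570 - (-1)*1979 = -24570 - 1*(-1979) = -24570 + 1979 = -22591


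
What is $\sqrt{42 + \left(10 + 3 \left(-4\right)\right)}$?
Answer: $2 \sqrt{10} \approx 6.3246$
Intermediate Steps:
$\sqrt{42 + \left(10 + 3 \left(-4\right)\right)} = \sqrt{42 + \left(10 - 12\right)} = \sqrt{42 - 2} = \sqrt{40} = 2 \sqrt{10}$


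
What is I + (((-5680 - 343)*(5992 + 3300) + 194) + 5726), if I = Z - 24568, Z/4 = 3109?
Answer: -55971928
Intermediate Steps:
Z = 12436 (Z = 4*3109 = 12436)
I = -12132 (I = 12436 - 24568 = -12132)
I + (((-5680 - 343)*(5992 + 3300) + 194) + 5726) = -12132 + (((-5680 - 343)*(5992 + 3300) + 194) + 5726) = -12132 + ((-6023*9292 + 194) + 5726) = -12132 + ((-55965716 + 194) + 5726) = -12132 + (-55965522 + 5726) = -12132 - 55959796 = -55971928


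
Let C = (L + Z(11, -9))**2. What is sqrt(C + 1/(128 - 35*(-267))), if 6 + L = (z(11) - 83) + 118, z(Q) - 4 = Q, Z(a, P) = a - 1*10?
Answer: sqrt(181718910698)/9473 ≈ 45.000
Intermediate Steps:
Z(a, P) = -10 + a (Z(a, P) = a - 10 = -10 + a)
z(Q) = 4 + Q
L = 44 (L = -6 + (((4 + 11) - 83) + 118) = -6 + ((15 - 83) + 118) = -6 + (-68 + 118) = -6 + 50 = 44)
C = 2025 (C = (44 + (-10 + 11))**2 = (44 + 1)**2 = 45**2 = 2025)
sqrt(C + 1/(128 - 35*(-267))) = sqrt(2025 + 1/(128 - 35*(-267))) = sqrt(2025 + 1/(128 + 9345)) = sqrt(2025 + 1/9473) = sqrt(19182826/9473) = sqrt(181718910698)/9473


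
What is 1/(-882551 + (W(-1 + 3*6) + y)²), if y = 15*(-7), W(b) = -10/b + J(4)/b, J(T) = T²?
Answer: -289/251892398 ≈ -1.1473e-6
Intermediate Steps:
W(b) = 6/b (W(b) = -10/b + 4²/b = -10/b + 16/b = 6/b)
y = -105
1/(-882551 + (W(-1 + 3*6) + y)²) = 1/(-882551 + (6/(-1 + 3*6) - 105)²) = 1/(-882551 + (6/(-1 + 18) - 105)²) = 1/(-882551 + (6/17 - 105)²) = 1/(-882551 + (-1779/17)²) = 1/(-882551 + 3164841/289) = 1/(-251892398/289) = -289/251892398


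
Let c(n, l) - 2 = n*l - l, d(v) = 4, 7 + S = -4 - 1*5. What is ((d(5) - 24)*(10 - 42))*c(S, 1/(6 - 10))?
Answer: 4000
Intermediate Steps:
S = -16 (S = -7 + (-4 - 1*5) = -7 + (-4 - 5) = -7 - 9 = -16)
c(n, l) = 2 - l + l*n (c(n, l) = 2 + (n*l - l) = 2 + (l*n - l) = 2 + (-l + l*n) = 2 - l + l*n)
((d(5) - 24)*(10 - 42))*c(S, 1/(6 - 10)) = ((4 - 24)*(10 - 42))*(2 - 1/(6 - 10) - 16/(6 - 10)) = (-20*(-32))*(2 - 1/(-4) - 16/(-4)) = 640*(2 - 1*(-1/4) - 1/4*(-16)) = 640*(2 + 1/4 + 4) = 640*(25/4) = 4000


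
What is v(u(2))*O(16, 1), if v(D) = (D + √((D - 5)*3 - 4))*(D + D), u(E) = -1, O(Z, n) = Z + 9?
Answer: 50 - 50*I*√22 ≈ 50.0 - 234.52*I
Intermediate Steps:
O(Z, n) = 9 + Z
v(D) = 2*D*(D + √(-19 + 3*D)) (v(D) = (D + √((-5 + D)*3 - 4))*(2*D) = (D + √((-15 + 3*D) - 4))*(2*D) = (D + √(-19 + 3*D))*(2*D) = 2*D*(D + √(-19 + 3*D)))
v(u(2))*O(16, 1) = (2*(-1)*(-1 + √(-19 + 3*(-1))))*(9 + 16) = (2*(-1)*(-1 + √(-19 - 3)))*25 = (2*(-1)*(-1 + √(-22)))*25 = (2*(-1)*(-1 + I*√22))*25 = (2 - 2*I*√22)*25 = 50 - 50*I*√22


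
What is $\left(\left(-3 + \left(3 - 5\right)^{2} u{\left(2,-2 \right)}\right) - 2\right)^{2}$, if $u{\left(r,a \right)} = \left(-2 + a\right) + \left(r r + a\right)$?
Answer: $169$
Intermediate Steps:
$u{\left(r,a \right)} = -2 + r^{2} + 2 a$ ($u{\left(r,a \right)} = \left(-2 + a\right) + \left(r^{2} + a\right) = \left(-2 + a\right) + \left(a + r^{2}\right) = -2 + r^{2} + 2 a$)
$\left(\left(-3 + \left(3 - 5\right)^{2} u{\left(2,-2 \right)}\right) - 2\right)^{2} = \left(\left(-3 + \left(3 - 5\right)^{2} \left(-2 + 2^{2} + 2 \left(-2\right)\right)\right) - 2\right)^{2} = \left(\left(-3 + \left(-2\right)^{2} \left(-2 + 4 - 4\right)\right) - 2\right)^{2} = \left(\left(-3 + 4 \left(-2\right)\right) - 2\right)^{2} = \left(\left(-3 - 8\right) - 2\right)^{2} = \left(-11 - 2\right)^{2} = \left(-13\right)^{2} = 169$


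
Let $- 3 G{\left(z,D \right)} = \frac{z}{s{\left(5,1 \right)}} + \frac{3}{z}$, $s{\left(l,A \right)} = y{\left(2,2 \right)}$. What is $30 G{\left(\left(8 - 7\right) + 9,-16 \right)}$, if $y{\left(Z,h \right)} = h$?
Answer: $-53$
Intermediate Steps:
$s{\left(l,A \right)} = 2$
$G{\left(z,D \right)} = - \frac{1}{z} - \frac{z}{6}$ ($G{\left(z,D \right)} = - \frac{\frac{z}{2} + \frac{3}{z}}{3} = - \frac{1}{z} - \frac{z}{6}$)
$30 G{\left(\left(8 - 7\right) + 9,-16 \right)} = 30 \left(- \frac{1}{\left(8 - 7\right) + 9} - \frac{\left(8 - 7\right) + 9}{6}\right) = 30 \left(- \frac{1}{1 + 9} - \frac{1 + 9}{6}\right) = 30 \left(- \frac{1}{10} - \frac{5}{3}\right) = 30 \left(- \frac{53}{30}\right) = -53$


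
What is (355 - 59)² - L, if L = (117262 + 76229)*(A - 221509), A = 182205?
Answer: 7605057880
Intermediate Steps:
L = -7604970264 (L = (117262 + 76229)*(182205 - 221509) = 193491*(-39304) = -7604970264)
(355 - 59)² - L = (355 - 59)² - 1*(-7604970264) = 296² + 7604970264 = 87616 + 7604970264 = 7605057880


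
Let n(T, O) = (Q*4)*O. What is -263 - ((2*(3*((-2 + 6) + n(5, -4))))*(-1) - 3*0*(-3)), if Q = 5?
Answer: -719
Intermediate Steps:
n(T, O) = 20*O (n(T, O) = (5*4)*O = 20*O)
-263 - ((2*(3*((-2 + 6) + n(5, -4))))*(-1) - 3*0*(-3)) = -263 - ((2*(3*((-2 + 6) + 20*(-4))))*(-1) - 3*0*(-3)) = -263 - ((2*(3*(4 - 80)))*(-1) + 0*(-3)) = -263 - ((2*(3*(-76)))*(-1) + 0) = -263 - ((2*(-228))*(-1) + 0) = -263 - (-456*(-1) + 0) = -263 - (456 + 0) = -263 - 1*456 = -263 - 456 = -719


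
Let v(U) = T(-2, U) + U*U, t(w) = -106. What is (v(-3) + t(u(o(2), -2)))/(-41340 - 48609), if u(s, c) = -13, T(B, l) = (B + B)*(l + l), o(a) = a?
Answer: 73/89949 ≈ 0.00081157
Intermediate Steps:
T(B, l) = 4*B*l (T(B, l) = (2*B)*(2*l) = 4*B*l)
v(U) = U**2 - 8*U (v(U) = 4*(-2)*U + U*U = -8*U + U**2 = U**2 - 8*U)
(v(-3) + t(u(o(2), -2)))/(-41340 - 48609) = (-3*(-8 - 3) - 106)/(-41340 - 48609) = (-3*(-11) - 106)/(-89949) = (33 - 106)*(-1/89949) = -73*(-1/89949) = 73/89949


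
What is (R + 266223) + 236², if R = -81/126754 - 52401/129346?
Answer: 1319473727795254/4098780721 ≈ 3.2192e+5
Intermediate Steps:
R = -1663128345/4098780721 (R = -81*1/126754 - 52401*1/129346 = -81/126754 - 52401/129346 = -1663128345/4098780721 ≈ -0.40576)
(R + 266223) + 236² = (-1663128345/4098780721 + 266223) + 236² = 1091188036758438/4098780721 + 55696 = 1319473727795254/4098780721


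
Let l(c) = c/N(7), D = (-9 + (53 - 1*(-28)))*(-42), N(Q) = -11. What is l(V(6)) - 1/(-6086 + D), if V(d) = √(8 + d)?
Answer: 1/9110 - √14/11 ≈ -0.34004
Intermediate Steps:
D = -3024 (D = (-9 + (53 + 28))*(-42) = (-9 + 81)*(-42) = 72*(-42) = -3024)
l(c) = -c/11 (l(c) = c/(-11) = c*(-1/11) = -c/11)
l(V(6)) - 1/(-6086 + D) = -√(8 + 6)/11 - 1/(-6086 - 3024) = -√14/11 - 1/(-9110) = -√14/11 - 1*(-1/9110) = -√14/11 + 1/9110 = 1/9110 - √14/11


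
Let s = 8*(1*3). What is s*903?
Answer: 21672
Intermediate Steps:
s = 24 (s = 8*3 = 24)
s*903 = 24*903 = 21672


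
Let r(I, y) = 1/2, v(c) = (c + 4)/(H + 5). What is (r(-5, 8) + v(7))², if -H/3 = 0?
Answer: 729/100 ≈ 7.2900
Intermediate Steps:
H = 0 (H = -3*0 = 0)
v(c) = ⅘ + c/5 (v(c) = (c + 4)/(0 + 5) = (4 + c)/5 = (4 + c)*(⅕) = ⅘ + c/5)
r(I, y) = ½
(r(-5, 8) + v(7))² = (½ + (⅘ + (⅕)*7))² = (½ + (⅘ + 7/5))² = (½ + 11/5)² = (27/10)² = 729/100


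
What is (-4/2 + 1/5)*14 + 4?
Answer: -106/5 ≈ -21.200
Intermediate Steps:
(-4/2 + 1/5)*14 + 4 = (-4*½ + 1*(⅕))*14 + 4 = (-2 + ⅕)*14 + 4 = -9/5*14 + 4 = -126/5 + 4 = -106/5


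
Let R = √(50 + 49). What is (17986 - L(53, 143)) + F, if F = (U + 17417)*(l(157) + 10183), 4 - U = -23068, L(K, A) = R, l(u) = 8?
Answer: 412641385 - 3*√11 ≈ 4.1264e+8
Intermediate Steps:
R = 3*√11 (R = √99 = 3*√11 ≈ 9.9499)
L(K, A) = 3*√11
U = 23072 (U = 4 - 1*(-23068) = 4 + 23068 = 23072)
F = 412623399 (F = (23072 + 17417)*(8 + 10183) = 40489*10191 = 412623399)
(17986 - L(53, 143)) + F = (17986 - 3*√11) + 412623399 = 412641385 - 3*√11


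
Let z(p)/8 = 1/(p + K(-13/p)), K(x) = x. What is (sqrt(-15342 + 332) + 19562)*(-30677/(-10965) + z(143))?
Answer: 80186535514/1436415 + 4099097*I*sqrt(15010)/1436415 ≈ 55824.0 + 349.62*I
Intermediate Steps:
z(p) = 8/(p - 13/p)
(sqrt(-15342 + 332) + 19562)*(-30677/(-10965) + z(143)) = (sqrt(-15342 + 332) + 19562)*(-30677/(-10965) + 8*143/(-13 + 143**2)) = (sqrt(-15010) + 19562)*(-30677*(-1/10965) + 8*143/(-13 + 20449)) = (I*sqrt(15010) + 19562)*(30677/10965 + 8*143/20436) = (19562 + I*sqrt(15010))*(30677/10965 + 8*143*(1/20436)) = (19562 + I*sqrt(15010))*(30677/10965 + 22/393) = (19562 + I*sqrt(15010))*(4099097/1436415) = 80186535514/1436415 + 4099097*I*sqrt(15010)/1436415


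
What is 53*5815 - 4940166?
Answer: -4631971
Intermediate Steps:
53*5815 - 4940166 = 308195 - 4940166 = -4631971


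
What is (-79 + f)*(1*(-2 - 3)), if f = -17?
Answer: 480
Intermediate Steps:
(-79 + f)*(1*(-2 - 3)) = (-79 - 17)*(1*(-2 - 3)) = -96*(-5) = 480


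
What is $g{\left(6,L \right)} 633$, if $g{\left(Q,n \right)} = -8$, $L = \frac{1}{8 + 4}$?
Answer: $-5064$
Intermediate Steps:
$L = \frac{1}{12} \approx 0.083333$
$g{\left(6,L \right)} 633 = \left(-8\right) 633 = -5064$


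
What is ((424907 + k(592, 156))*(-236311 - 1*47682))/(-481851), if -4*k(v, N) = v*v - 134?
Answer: 21288399273/107078 ≈ 1.9881e+5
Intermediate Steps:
k(v, N) = 67/2 - v²/4 (k(v, N) = -(v*v - 134)/4 = -(v² - 134)/4 = -(-134 + v²)/4 = 67/2 - v²/4)
((424907 + k(592, 156))*(-236311 - 1*47682))/(-481851) = ((424907 + (67/2 - ¼*592²))*(-236311 - 1*47682))/(-481851) = ((424907 + (67/2 - ¼*350464))*(-236311 - 47682))*(-1/481851) = ((424907 + (67/2 - 87616))*(-283993))*(-1/481851) = ((424907 - 175165/2)*(-283993))*(-1/481851) = ((674649/2)*(-283993))*(-1/481851) = -191595593457/2*(-1/481851) = 21288399273/107078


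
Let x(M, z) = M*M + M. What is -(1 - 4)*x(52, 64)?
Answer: 8268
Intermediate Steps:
x(M, z) = M + M**2 (x(M, z) = M**2 + M = M + M**2)
-(1 - 4)*x(52, 64) = -(1 - 4)*52*(1 + 52) = -(-3)*52*53 = -(-3)*2756 = -1*(-8268) = 8268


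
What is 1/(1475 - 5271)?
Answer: -1/3796 ≈ -0.00026344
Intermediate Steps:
1/(1475 - 5271) = 1/(-3796) = -1/3796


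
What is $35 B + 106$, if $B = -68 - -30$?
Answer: $-1224$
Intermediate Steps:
$B = -38$ ($B = -68 + 30 = -38$)
$35 B + 106 = 35 \left(-38\right) + 106 = -1330 + 106 = -1224$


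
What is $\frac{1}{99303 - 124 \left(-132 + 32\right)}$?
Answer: $\frac{1}{111703} \approx 8.9523 \cdot 10^{-6}$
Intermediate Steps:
$\frac{1}{99303 - 124 \left(-132 + 32\right)} = \frac{1}{99303 - -12400} = \frac{1}{99303 + 12400} = \frac{1}{111703}$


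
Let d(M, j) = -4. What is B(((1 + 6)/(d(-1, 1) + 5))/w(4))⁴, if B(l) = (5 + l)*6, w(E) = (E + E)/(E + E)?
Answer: 26873856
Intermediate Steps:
w(E) = 1 (w(E) = (2*E)/((2*E)) = (2*E)*(1/(2*E)) = 1)
B(l) = 30 + 6*l
B(((1 + 6)/(d(-1, 1) + 5))/w(4))⁴ = (30 + 6*(((1 + 6)/(-4 + 5))/1))⁴ = (30 + 6*((7/1)*1))⁴ = (30 + 6*((7*1)*1))⁴ = (30 + 6*(7*1))⁴ = (30 + 6*7)⁴ = (30 + 42)⁴ = 72⁴ = 26873856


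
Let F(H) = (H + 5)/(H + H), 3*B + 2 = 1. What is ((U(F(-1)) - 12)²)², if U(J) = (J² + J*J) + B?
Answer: 28561/81 ≈ 352.60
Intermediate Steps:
B = -⅓ (B = -⅔ + (⅓)*1 = -⅔ + ⅓ = -⅓ ≈ -0.33333)
F(H) = (5 + H)/(2*H) (F(H) = (5 + H)/((2*H)) = (5 + H)*(1/(2*H)) = (5 + H)/(2*H))
U(J) = -⅓ + 2*J² (U(J) = (J² + J*J) - ⅓ = (J² + J²) - ⅓ = 2*J² - ⅓ = -⅓ + 2*J²)
((U(F(-1)) - 12)²)² = (((-⅓ + 2*((½)*(5 - 1)/(-1))²) - 12)²)² = (((-⅓ + 2*((½)*(-1)*4)²) - 12)²)² = (((-⅓ + 2*(-2)²) - 12)²)² = (((-⅓ + 2*4) - 12)²)² = (((-⅓ + 8) - 12)²)² = ((23/3 - 12)²)² = ((-13/3)²)² = (169/9)² = 28561/81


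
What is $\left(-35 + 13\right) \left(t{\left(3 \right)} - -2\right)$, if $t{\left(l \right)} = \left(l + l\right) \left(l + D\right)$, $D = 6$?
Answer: $-1232$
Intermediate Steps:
$t{\left(l \right)} = 2 l \left(6 + l\right)$ ($t{\left(l \right)} = \left(l + l\right) \left(l + 6\right) = 2 l \left(6 + l\right)$)
$\left(-35 + 13\right) \left(t{\left(3 \right)} - -2\right) = \left(-35 + 13\right) \left(2 \cdot 3 \left(6 + 3\right) - -2\right) = - 22 \left(2 \cdot 3 \cdot 9 + 2\right) = - 22 \left(54 + 2\right) = \left(-22\right) 56 = -1232$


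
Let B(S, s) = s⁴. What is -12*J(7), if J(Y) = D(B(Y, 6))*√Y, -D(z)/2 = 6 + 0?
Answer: 144*√7 ≈ 380.99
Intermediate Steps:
D(z) = -12 (D(z) = -2*(6 + 0) = -2*6 = -12)
J(Y) = -12*√Y
-12*J(7) = -(-144)*√7 = 144*√7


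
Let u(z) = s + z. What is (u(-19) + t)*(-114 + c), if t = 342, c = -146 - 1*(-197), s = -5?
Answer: -20034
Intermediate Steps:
c = 51 (c = -146 + 197 = 51)
u(z) = -5 + z
(u(-19) + t)*(-114 + c) = ((-5 - 19) + 342)*(-114 + 51) = (-24 + 342)*(-63) = 318*(-63) = -20034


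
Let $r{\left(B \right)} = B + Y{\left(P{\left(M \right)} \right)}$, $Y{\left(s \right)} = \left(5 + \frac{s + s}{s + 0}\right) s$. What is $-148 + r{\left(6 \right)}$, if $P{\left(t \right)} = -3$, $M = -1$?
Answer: $-163$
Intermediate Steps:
$Y{\left(s \right)} = 7 s$ ($Y{\left(s \right)} = \left(5 + \frac{2 s}{s}\right) s = \left(5 + 2\right) s = 7 s$)
$r{\left(B \right)} = -21 + B$ ($r{\left(B \right)} = B + 7 \left(-3\right) = B - 21 = -21 + B$)
$-148 + r{\left(6 \right)} = -148 + \left(-21 + 6\right) = -148 - 15 = -163$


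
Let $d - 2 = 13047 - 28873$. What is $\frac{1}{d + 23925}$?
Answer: $\frac{1}{8101} \approx 0.00012344$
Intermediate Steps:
$d = -15824$ ($d = 2 + \left(13047 - 28873\right) = 2 - 15826 = -15824$)
$\frac{1}{d + 23925} = \frac{1}{-15824 + 23925} = \frac{1}{8101}$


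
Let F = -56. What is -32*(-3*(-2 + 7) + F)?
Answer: 2272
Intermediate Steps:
-32*(-3*(-2 + 7) + F) = -32*(-3*(-2 + 7) - 56) = -32*(-3*5 - 56) = -32*(-15 - 56) = -32*(-71) = 2272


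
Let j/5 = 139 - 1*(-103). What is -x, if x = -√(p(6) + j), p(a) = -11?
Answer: √1199 ≈ 34.627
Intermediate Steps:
j = 1210 (j = 5*(139 - 1*(-103)) = 5*(139 + 103) = 5*242 = 1210)
x = -√1199 (x = -√(-11 + 1210) = -√1199 ≈ -34.627)
-x = -(-1)*√1199 = √1199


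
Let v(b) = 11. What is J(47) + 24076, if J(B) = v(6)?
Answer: 24087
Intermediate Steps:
J(B) = 11
J(47) + 24076 = 11 + 24076 = 24087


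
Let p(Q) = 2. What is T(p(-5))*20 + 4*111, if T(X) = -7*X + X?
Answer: 204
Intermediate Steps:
T(X) = -6*X
T(p(-5))*20 + 4*111 = -6*2*20 + 4*111 = -12*20 + 444 = -240 + 444 = 204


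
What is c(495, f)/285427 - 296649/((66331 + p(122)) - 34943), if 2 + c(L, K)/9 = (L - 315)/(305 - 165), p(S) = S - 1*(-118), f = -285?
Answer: -592702862121/63192396092 ≈ -9.3793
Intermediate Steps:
p(S) = 118 + S (p(S) = S + 118 = 118 + S)
c(L, K) = -153/4 + 9*L/140 (c(L, K) = -18 + 9*((L - 315)/(305 - 165)) = -18 + 9*((-315 + L)/140) = -18 + 9*((-315 + L)*(1/140)) = -18 + 9*(-9/4 + L/140) = -18 + (-81/4 + 9*L/140) = -153/4 + 9*L/140)
c(495, f)/285427 - 296649/((66331 + p(122)) - 34943) = (-153/4 + (9/140)*495)/285427 - 296649/((66331 + (118 + 122)) - 34943) = (-153/4 + 891/28)*(1/285427) - 296649/((66331 + 240) - 34943) = -45/7*1/285427 - 296649/(66571 - 34943) = -45/1997989 - 296649/31628 = -592702862121/63192396092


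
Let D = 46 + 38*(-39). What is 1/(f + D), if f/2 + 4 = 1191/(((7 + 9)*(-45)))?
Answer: -120/173677 ≈ -0.00069094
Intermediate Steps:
D = -1436 (D = 46 - 1482 = -1436)
f = -1357/120 (f = -8 + 2*(1191/(((7 + 9)*(-45)))) = -8 + 2*(1191/((16*(-45)))) = -8 + 2*(1191/(-720)) = -8 + 2*(1191*(-1/720)) = -8 + 2*(-397/240) = -8 - 397/120 = -1357/120 ≈ -11.308)
1/(f + D) = 1/(-1357/120 - 1436) = 1/(-173677/120) = -120/173677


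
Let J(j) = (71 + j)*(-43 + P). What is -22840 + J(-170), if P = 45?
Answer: -23038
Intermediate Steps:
J(j) = 142 + 2*j (J(j) = (71 + j)*(-43 + 45) = (71 + j)*2 = 142 + 2*j)
-22840 + J(-170) = -22840 + (142 + 2*(-170)) = -22840 + (142 - 340) = -22840 - 198 = -23038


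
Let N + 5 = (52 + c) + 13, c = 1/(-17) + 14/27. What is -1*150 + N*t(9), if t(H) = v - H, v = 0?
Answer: -35401/51 ≈ -694.14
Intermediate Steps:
t(H) = -H (t(H) = 0 - H = -H)
c = 211/459 (c = 1*(-1/17) + 14*(1/27) = -1/17 + 14/27 = 211/459 ≈ 0.45969)
N = 27751/459 (N = -5 + ((52 + 211/459) + 13) = -5 + (24079/459 + 13) = -5 + 30046/459 = 27751/459 ≈ 60.460)
-1*150 + N*t(9) = -1*150 + 27751*(-1*9)/459 = -150 + (27751/459)*(-9) = -150 - 27751/51 = -35401/51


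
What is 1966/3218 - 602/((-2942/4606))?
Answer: 2232173247/2366839 ≈ 943.10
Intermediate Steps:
1966/3218 - 602/((-2942/4606)) = 1966*(1/3218) - 602/((-2942*1/4606)) = 983/1609 - 602/(-1471/2303) = 983/1609 - 602*(-2303/1471) = 983/1609 + 1386406/1471 = 2232173247/2366839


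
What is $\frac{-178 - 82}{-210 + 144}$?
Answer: $\frac{130}{33} \approx 3.9394$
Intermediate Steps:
$\frac{-178 - 82}{-210 + 144} = - \frac{260}{-66} = \left(-260\right) \left(- \frac{1}{66}\right) = \frac{130}{33}$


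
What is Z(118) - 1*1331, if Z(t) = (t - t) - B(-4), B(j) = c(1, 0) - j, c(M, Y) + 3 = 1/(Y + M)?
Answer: -1333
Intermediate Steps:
c(M, Y) = -3 + 1/(M + Y) (c(M, Y) = -3 + 1/(Y + M) = -3 + 1/(M + Y))
B(j) = -2 - j (B(j) = (1 - 3*1 - 3*0)/(1 + 0) - j = (1 - 3 + 0)/1 - j = 1*(-2) - j = -2 - j)
Z(t) = -2 (Z(t) = (t - t) - (-2 - 1*(-4)) = 0 - (-2 + 4) = 0 - 1*2 = 0 - 2 = -2)
Z(118) - 1*1331 = -2 - 1*1331 = -2 - 1331 = -1333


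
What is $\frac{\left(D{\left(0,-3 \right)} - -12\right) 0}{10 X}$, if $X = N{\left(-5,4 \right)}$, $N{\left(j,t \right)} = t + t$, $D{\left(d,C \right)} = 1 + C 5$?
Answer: $0$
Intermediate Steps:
$D{\left(d,C \right)} = 1 + 5 C$
$N{\left(j,t \right)} = 2 t$
$X = 8$ ($X = 2 \cdot 4 = 8$)
$\frac{\left(D{\left(0,-3 \right)} - -12\right) 0}{10 X} = \frac{\left(\left(1 + 5 \left(-3\right)\right) - -12\right) 0}{10 \cdot 8} = \frac{\left(\left(1 - 15\right) + 12\right) 0}{80} = \left(-14 + 12\right) 0 \cdot \frac{1}{80} = \left(-2\right) 0 \cdot \frac{1}{80} = 0 \cdot \frac{1}{80} = 0$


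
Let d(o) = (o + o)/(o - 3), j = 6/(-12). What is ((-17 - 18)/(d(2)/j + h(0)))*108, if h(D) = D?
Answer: -945/2 ≈ -472.50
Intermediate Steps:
j = -½ (j = 6*(-1/12) = -½ ≈ -0.50000)
d(o) = 2*o/(-3 + o) (d(o) = (2*o)/(-3 + o) = 2*o/(-3 + o))
((-17 - 18)/(d(2)/j + h(0)))*108 = ((-17 - 18)/((2*2/(-3 + 2))/(-½) + 0))*108 = -35/((2*2/(-1))*(-2) + 0)*108 = -35/((2*2*(-1))*(-2) + 0)*108 = -35/(-4*(-2) + 0)*108 = -35/(8 + 0)*108 = -35/8*108 = -945/2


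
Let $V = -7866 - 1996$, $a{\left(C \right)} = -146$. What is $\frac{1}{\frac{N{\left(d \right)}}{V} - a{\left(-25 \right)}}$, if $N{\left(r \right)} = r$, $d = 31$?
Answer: $\frac{9862}{1439821} \approx 0.0068495$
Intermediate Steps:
$V = -9862$ ($V = -7866 - 1996 = -9862$)
$\frac{1}{\frac{N{\left(d \right)}}{V} - a{\left(-25 \right)}} = \frac{1}{\frac{31}{-9862} - -146} = \frac{1}{31 \left(- \frac{1}{9862}\right) + 146} = \frac{1}{- \frac{31}{9862} + 146} = \frac{1}{\frac{1439821}{9862}} = \frac{9862}{1439821}$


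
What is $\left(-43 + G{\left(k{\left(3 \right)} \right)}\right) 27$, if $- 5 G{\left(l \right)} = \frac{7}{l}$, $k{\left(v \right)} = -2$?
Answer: $- \frac{11421}{10} \approx -1142.1$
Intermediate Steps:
$G{\left(l \right)} = - \frac{7}{5 l}$ ($G{\left(l \right)} = - \frac{7 \frac{1}{l}}{5} = - \frac{7}{5 l}$)
$\left(-43 + G{\left(k{\left(3 \right)} \right)}\right) 27 = \left(-43 - \frac{7}{5 \left(-2\right)}\right) 27 = \left(-43 - - \frac{7}{10}\right) 27 = \left(-43 + \frac{7}{10}\right) 27 = \left(- \frac{423}{10}\right) 27 = - \frac{11421}{10}$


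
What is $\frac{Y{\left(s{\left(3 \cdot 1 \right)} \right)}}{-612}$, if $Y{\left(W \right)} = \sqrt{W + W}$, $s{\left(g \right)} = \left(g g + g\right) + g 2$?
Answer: $- \frac{1}{102} \approx -0.0098039$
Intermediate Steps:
$s{\left(g \right)} = g^{2} + 3 g$ ($s{\left(g \right)} = \left(g^{2} + g\right) + 2 g = \left(g + g^{2}\right) + 2 g = g^{2} + 3 g$)
$Y{\left(W \right)} = \sqrt{2} \sqrt{W}$ ($Y{\left(W \right)} = \sqrt{2 W} = \sqrt{2} \sqrt{W}$)
$\frac{Y{\left(s{\left(3 \cdot 1 \right)} \right)}}{-612} = \frac{\sqrt{2} \sqrt{3 \cdot 1 \left(3 + 3 \cdot 1\right)}}{-612} = \sqrt{2} \sqrt{3 \left(3 + 3\right)} \left(- \frac{1}{612}\right) = \sqrt{2} \sqrt{3 \cdot 6} \left(- \frac{1}{612}\right) = \sqrt{2} \sqrt{18} \left(- \frac{1}{612}\right) = \sqrt{2} \cdot 3 \sqrt{2} \left(- \frac{1}{612}\right) = 6 \left(- \frac{1}{612}\right) = - \frac{1}{102}$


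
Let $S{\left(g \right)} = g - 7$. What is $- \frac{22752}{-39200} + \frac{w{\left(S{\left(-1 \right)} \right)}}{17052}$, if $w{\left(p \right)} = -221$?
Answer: $\frac{241903}{426300} \approx 0.56745$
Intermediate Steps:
$S{\left(g \right)} = -7 + g$
$- \frac{22752}{-39200} + \frac{w{\left(S{\left(-1 \right)} \right)}}{17052} = - \frac{22752}{-39200} - \frac{221}{17052} = \left(-22752\right) \left(- \frac{1}{39200}\right) - \frac{221}{17052} = \frac{711}{1225} - \frac{221}{17052} = \frac{241903}{426300}$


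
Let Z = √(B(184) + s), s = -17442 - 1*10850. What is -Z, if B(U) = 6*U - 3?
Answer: -I*√27191 ≈ -164.9*I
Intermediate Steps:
B(U) = -3 + 6*U
s = -28292 (s = -17442 - 10850 = -28292)
Z = I*√27191 (Z = √((-3 + 6*184) - 28292) = √((-3 + 1104) - 28292) = √(1101 - 28292) = √(-27191) = I*√27191 ≈ 164.9*I)
-Z = -I*√27191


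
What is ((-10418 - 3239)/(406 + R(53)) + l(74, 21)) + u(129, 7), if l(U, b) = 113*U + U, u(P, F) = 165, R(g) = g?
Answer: 3934202/459 ≈ 8571.3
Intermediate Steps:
l(U, b) = 114*U
((-10418 - 3239)/(406 + R(53)) + l(74, 21)) + u(129, 7) = ((-10418 - 3239)/(406 + 53) + 114*74) + 165 = (-13657/459 + 8436) + 165 = 3858467/459 + 165 = 3934202/459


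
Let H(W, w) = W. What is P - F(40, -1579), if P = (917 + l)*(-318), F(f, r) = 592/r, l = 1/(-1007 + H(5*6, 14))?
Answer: -449854538392/1542683 ≈ -2.9161e+5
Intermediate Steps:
l = -1/977 (l = 1/(-1007 + 5*6) = 1/(-1007 + 30) = 1/(-977) = -1/977 ≈ -0.0010235)
P = -284898744/977 (P = (917 - 1/977)*(-318) = (895908/977)*(-318) = -284898744/977 ≈ -2.9161e+5)
P - F(40, -1579) = -284898744/977 - 592/(-1579) = -284898744/977 - 592*(-1)/1579 = -284898744/977 - 1*(-592/1579) = -284898744/977 + 592/1579 = -449854538392/1542683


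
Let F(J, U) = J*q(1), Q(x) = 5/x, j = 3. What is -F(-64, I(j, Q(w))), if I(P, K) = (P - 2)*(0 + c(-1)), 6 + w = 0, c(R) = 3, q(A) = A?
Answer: 64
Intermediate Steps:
w = -6 (w = -6 + 0 = -6)
I(P, K) = -6 + 3*P (I(P, K) = (P - 2)*(0 + 3) = (-2 + P)*3 = -6 + 3*P)
F(J, U) = J (F(J, U) = J*1 = J)
-F(-64, I(j, Q(w))) = -1*(-64) = 64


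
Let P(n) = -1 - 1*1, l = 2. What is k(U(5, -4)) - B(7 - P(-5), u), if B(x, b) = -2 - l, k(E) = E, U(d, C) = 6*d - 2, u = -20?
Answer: 32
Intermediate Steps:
U(d, C) = -2 + 6*d
P(n) = -2 (P(n) = -1 - 1 = -2)
B(x, b) = -4 (B(x, b) = -2 - 1*2 = -2 - 2 = -4)
k(U(5, -4)) - B(7 - P(-5), u) = (-2 + 6*5) - 1*(-4) = (-2 + 30) + 4 = 28 + 4 = 32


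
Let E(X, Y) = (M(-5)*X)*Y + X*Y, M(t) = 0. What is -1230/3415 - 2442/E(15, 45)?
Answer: -611312/153675 ≈ -3.9780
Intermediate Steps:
E(X, Y) = X*Y (E(X, Y) = (0*X)*Y + X*Y = 0*Y + X*Y = 0 + X*Y = X*Y)
-1230/3415 - 2442/E(15, 45) = -1230/3415 - 2442/(15*45) = -1230*1/3415 - 2442/675 = -246/683 - 2442*1/675 = -246/683 - 814/225 = -611312/153675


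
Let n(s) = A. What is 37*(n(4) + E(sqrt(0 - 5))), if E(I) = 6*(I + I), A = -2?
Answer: -74 + 444*I*sqrt(5) ≈ -74.0 + 992.81*I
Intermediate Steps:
E(I) = 12*I (E(I) = 6*(2*I) = 12*I)
n(s) = -2
37*(n(4) + E(sqrt(0 - 5))) = 37*(-2 + 12*sqrt(0 - 5)) = 37*(-2 + 12*sqrt(-5)) = 37*(-2 + 12*(I*sqrt(5))) = 37*(-2 + 12*I*sqrt(5)) = -74 + 444*I*sqrt(5)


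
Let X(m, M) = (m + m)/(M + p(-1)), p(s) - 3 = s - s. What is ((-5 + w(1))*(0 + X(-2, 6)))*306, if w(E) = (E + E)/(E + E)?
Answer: 544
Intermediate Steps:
w(E) = 1 (w(E) = (2*E)/((2*E)) = (2*E)*(1/(2*E)) = 1)
p(s) = 3 (p(s) = 3 + (s - s) = 3 + 0 = 3)
X(m, M) = 2*m/(3 + M) (X(m, M) = (m + m)/(M + 3) = (2*m)/(3 + M) = 2*m/(3 + M))
((-5 + w(1))*(0 + X(-2, 6)))*306 = ((-5 + 1)*(0 + 2*(-2)/(3 + 6)))*306 = -4*(0 + 2*(-2)/9)*306 = -4*(0 + 2*(-2)*(⅑))*306 = -4*(0 - 4/9)*306 = -4*(-4/9)*306 = (16/9)*306 = 544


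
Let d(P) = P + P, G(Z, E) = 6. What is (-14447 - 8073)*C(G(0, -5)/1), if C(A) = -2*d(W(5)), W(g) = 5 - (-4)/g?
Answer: 522464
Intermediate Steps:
W(g) = 5 + 4/g
d(P) = 2*P
C(A) = -116/5 (C(A) = -4*(5 + 4/5) = -4*29/5 = -2*58/5 = -116/5)
(-14447 - 8073)*C(G(0, -5)/1) = (-14447 - 8073)*(-116/5) = -22520*(-116/5) = 522464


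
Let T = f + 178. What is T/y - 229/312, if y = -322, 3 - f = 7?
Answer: -64013/50232 ≈ -1.2743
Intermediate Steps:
f = -4 (f = 3 - 1*7 = 3 - 7 = -4)
T = 174 (T = -4 + 178 = 174)
T/y - 229/312 = 174/(-322) - 229/312 = 174*(-1/322) - 229*1/312 = -87/161 - 229/312 = -64013/50232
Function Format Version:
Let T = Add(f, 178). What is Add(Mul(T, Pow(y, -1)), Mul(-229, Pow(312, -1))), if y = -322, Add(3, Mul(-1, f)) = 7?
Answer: Rational(-64013, 50232) ≈ -1.2743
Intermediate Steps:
f = -4 (f = Add(3, Mul(-1, 7)) = Add(3, -7) = -4)
T = 174 (T = Add(-4, 178) = 174)
Add(Mul(T, Pow(y, -1)), Mul(-229, Pow(312, -1))) = Add(Mul(174, Pow(-322, -1)), Mul(-229, Pow(312, -1))) = Add(Mul(174, Rational(-1, 322)), Mul(-229, Rational(1, 312))) = Add(Rational(-87, 161), Rational(-229, 312)) = Rational(-64013, 50232)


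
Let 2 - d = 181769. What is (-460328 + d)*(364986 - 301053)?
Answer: -41051059635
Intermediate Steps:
d = -181767 (d = 2 - 1*181769 = 2 - 181769 = -181767)
(-460328 + d)*(364986 - 301053) = (-460328 - 181767)*(364986 - 301053) = -642095*63933 = -41051059635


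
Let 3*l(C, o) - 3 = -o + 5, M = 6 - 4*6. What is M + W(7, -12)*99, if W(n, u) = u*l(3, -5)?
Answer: -5166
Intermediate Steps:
M = -18 (M = 6 - 24 = -18)
l(C, o) = 8/3 - o/3 (l(C, o) = 1 + (-o + 5)/3 = 1 + (5 - o)/3 = 1 + (5/3 - o/3) = 8/3 - o/3)
W(n, u) = 13*u/3 (W(n, u) = u*(8/3 - 1/3*(-5)) = u*(8/3 + 5/3) = u*(13/3) = 13*u/3)
M + W(7, -12)*99 = -18 + ((13/3)*(-12))*99 = -18 - 52*99 = -18 - 5148 = -5166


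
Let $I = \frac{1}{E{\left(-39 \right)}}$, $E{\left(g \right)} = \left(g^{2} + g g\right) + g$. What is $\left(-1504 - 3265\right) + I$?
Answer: $- \frac{14321306}{3003} \approx -4769.0$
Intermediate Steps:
$E{\left(g \right)} = g + 2 g^{2}$ ($E{\left(g \right)} = \left(g^{2} + g^{2}\right) + g = 2 g^{2} + g = g + 2 g^{2}$)
$I = \frac{1}{3003}$ ($I = \frac{1}{\left(-39\right) \left(1 + 2 \left(-39\right)\right)} = \frac{1}{\left(-39\right) \left(1 - 78\right)} = \frac{1}{\left(-39\right) \left(-77\right)} = \frac{1}{3003} \approx 0.000333$)
$\left(-1504 - 3265\right) + I = \left(-1504 - 3265\right) + \frac{1}{3003} = -4769 + \frac{1}{3003} = - \frac{14321306}{3003}$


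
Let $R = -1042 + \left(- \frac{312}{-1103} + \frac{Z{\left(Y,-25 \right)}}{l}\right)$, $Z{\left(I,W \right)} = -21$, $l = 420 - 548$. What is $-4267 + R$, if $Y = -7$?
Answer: $- \frac{749482757}{141184} \approx -5308.6$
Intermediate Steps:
$l = -128$ ($l = 420 - 548 = -128$)
$R = - \frac{147050629}{141184}$ ($R = -1042 - \left(- \frac{312}{1103} - \frac{21}{128}\right) = -1042 - - \frac{63099}{141184} = -1042 + \left(\frac{312}{1103} + \frac{21}{128}\right) = -1042 + \frac{63099}{141184} = - \frac{147050629}{141184} \approx -1041.6$)
$-4267 + R = -4267 - \frac{147050629}{141184} = - \frac{749482757}{141184}$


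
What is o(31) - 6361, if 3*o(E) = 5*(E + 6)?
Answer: -18898/3 ≈ -6299.3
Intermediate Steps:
o(E) = 10 + 5*E/3 (o(E) = (5*(E + 6))/3 = (5*(6 + E))/3 = (30 + 5*E)/3 = 10 + 5*E/3)
o(31) - 6361 = (10 + (5/3)*31) - 6361 = (10 + 155/3) - 6361 = 185/3 - 6361 = -18898/3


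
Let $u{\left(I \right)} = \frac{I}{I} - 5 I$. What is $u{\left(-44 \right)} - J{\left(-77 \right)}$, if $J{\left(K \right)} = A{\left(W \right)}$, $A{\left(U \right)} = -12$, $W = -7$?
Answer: $233$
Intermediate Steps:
$J{\left(K \right)} = -12$
$u{\left(I \right)} = 1 - 5 I$
$u{\left(-44 \right)} - J{\left(-77 \right)} = \left(1 - -220\right) - -12 = \left(1 + 220\right) + 12 = 221 + 12 = 233$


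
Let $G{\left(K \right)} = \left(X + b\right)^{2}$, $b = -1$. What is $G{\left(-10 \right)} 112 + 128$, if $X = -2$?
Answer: $1136$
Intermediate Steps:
$G{\left(K \right)} = 9$ ($G{\left(K \right)} = \left(-2 - 1\right)^{2} = \left(-3\right)^{2} = 9$)
$G{\left(-10 \right)} 112 + 128 = 9 \cdot 112 + 128 = 1008 + 128 = 1136$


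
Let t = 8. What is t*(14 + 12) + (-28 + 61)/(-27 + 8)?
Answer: 3919/19 ≈ 206.26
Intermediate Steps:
t*(14 + 12) + (-28 + 61)/(-27 + 8) = 8*(14 + 12) + (-28 + 61)/(-27 + 8) = 8*26 + 33/(-19) = 208 + 33*(-1/19) = 208 - 33/19 = 3919/19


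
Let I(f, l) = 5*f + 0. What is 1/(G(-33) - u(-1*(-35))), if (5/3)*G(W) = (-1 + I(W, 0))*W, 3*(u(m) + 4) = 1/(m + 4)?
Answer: 585/1925113 ≈ 0.00030388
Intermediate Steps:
u(m) = -4 + 1/(3*(4 + m)) (u(m) = -4 + 1/(3*(m + 4)) = -4 + 1/(3*(4 + m)))
I(f, l) = 5*f
G(W) = 3*W*(-1 + 5*W)/5 (G(W) = 3*((-1 + 5*W)*W)/5 = 3*(W*(-1 + 5*W))/5 = 3*W*(-1 + 5*W)/5)
1/(G(-33) - u(-1*(-35))) = 1/((⅗)*(-33)*(-1 + 5*(-33)) - (-47 - (-12)*(-35))/(3*(4 - 1*(-35)))) = 1/((⅗)*(-33)*(-1 - 165) - (-47 - 12*35)/(3*(4 + 35))) = 1/((⅗)*(-33)*(-166) - (-47 - 420)/(3*39)) = 1/(16434/5 - (-467)/(3*39)) = 1/(16434/5 - 1*(-467/117)) = 1/(16434/5 + 467/117) = 1/(1925113/585) = 585/1925113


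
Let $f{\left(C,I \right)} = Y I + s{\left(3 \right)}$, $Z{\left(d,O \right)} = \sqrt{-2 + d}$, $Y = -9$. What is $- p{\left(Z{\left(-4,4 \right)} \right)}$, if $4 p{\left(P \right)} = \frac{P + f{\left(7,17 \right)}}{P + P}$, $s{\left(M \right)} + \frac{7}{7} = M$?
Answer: $- \frac{1}{8} - \frac{151 i \sqrt{6}}{48} \approx -0.125 - 7.7057 i$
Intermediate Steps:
$s{\left(M \right)} = -1 + M$
$f{\left(C,I \right)} = 2 - 9 I$ ($f{\left(C,I \right)} = - 9 I + \left(-1 + 3\right) = - 9 I + 2 = 2 - 9 I$)
$p{\left(P \right)} = \frac{-151 + P}{8 P}$ ($p{\left(P \right)} = \frac{\left(P + \left(2 - 153\right)\right) \frac{1}{P + P}}{4} = \frac{\left(P + \left(2 - 153\right)\right) \frac{1}{2 P}}{4} = \frac{\left(P - 151\right) \frac{1}{2 P}}{4} = \frac{\left(-151 + P\right) \frac{1}{2 P}}{4} = \frac{\frac{1}{2} \frac{1}{P} \left(-151 + P\right)}{4} = \frac{-151 + P}{8 P}$)
$- p{\left(Z{\left(-4,4 \right)} \right)} = - \frac{-151 + \sqrt{-2 - 4}}{8 \sqrt{-2 - 4}} = - \frac{-151 + \sqrt{-6}}{8 \sqrt{-6}} = - \frac{-151 + i \sqrt{6}}{8 i \sqrt{6}} = - \frac{- \frac{i \sqrt{6}}{6} \left(-151 + i \sqrt{6}\right)}{8} = - \frac{\left(-1\right) i \sqrt{6} \left(-151 + i \sqrt{6}\right)}{48} = \frac{i \sqrt{6} \left(-151 + i \sqrt{6}\right)}{48}$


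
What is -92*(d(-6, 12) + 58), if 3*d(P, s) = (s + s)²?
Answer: -23000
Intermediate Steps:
d(P, s) = 4*s²/3 (d(P, s) = (s + s)²/3 = (2*s)²/3 = (4*s²)/3 = 4*s²/3)
-92*(d(-6, 12) + 58) = -92*((4/3)*12² + 58) = -92*((4/3)*144 + 58) = -92*(192 + 58) = -92*250 = -23000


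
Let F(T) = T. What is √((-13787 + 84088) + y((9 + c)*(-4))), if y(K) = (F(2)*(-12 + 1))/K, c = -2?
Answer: 5*√551166/14 ≈ 265.15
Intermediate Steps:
y(K) = -22/K (y(K) = (2*(-12 + 1))/K = (2*(-11))/K = -22/K)
√((-13787 + 84088) + y((9 + c)*(-4))) = √((-13787 + 84088) - 22*(-1/(4*(9 - 2)))) = √(70301 - 22/(7*(-4))) = √(70301 - 22/(-28)) = √(70301 - 22*(-1/28)) = √(70301 + 11/14) = √(984225/14) = 5*√551166/14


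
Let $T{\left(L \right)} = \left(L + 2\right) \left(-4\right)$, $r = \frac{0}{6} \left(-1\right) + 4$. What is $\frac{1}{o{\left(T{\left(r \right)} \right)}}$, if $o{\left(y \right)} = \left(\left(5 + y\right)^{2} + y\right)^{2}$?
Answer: $\frac{1}{113569} \approx 8.8052 \cdot 10^{-6}$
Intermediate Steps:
$r = 4$ ($r = 0 \cdot \frac{1}{6} \left(-1\right) + 4 = 0 \left(-1\right) + 4 = 0 + 4 = 4$)
$T{\left(L \right)} = -8 - 4 L$ ($T{\left(L \right)} = \left(2 + L\right) \left(-4\right) = -8 - 4 L$)
$o{\left(y \right)} = \left(y + \left(5 + y\right)^{2}\right)^{2}$
$\frac{1}{o{\left(T{\left(r \right)} \right)}} = \frac{1}{\left(\left(-8 - 16\right) + \left(5 - 24\right)^{2}\right)^{2}} = \frac{1}{\left(-24 + \left(5 - 24\right)^{2}\right)^{2}} = \frac{1}{\left(-24 + \left(-19\right)^{2}\right)^{2}} = \frac{1}{\left(-24 + 361\right)^{2}} = \frac{1}{337^{2}} = \frac{1}{113569}$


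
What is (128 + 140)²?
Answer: 71824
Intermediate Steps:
(128 + 140)² = 268² = 71824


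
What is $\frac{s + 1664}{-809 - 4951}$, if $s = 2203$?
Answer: $- \frac{1289}{1920} \approx -0.67135$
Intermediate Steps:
$\frac{s + 1664}{-809 - 4951} = \frac{2203 + 1664}{-809 - 4951} = \frac{3867}{-5760} = 3867 \left(- \frac{1}{5760}\right) = - \frac{1289}{1920}$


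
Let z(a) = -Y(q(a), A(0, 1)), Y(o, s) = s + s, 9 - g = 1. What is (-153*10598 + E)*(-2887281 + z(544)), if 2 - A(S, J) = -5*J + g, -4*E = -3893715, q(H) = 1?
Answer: 7484580747819/4 ≈ 1.8711e+12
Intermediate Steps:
g = 8 (g = 9 - 1*1 = 9 - 1 = 8)
E = 3893715/4 (E = -1/4*(-3893715) = 3893715/4 ≈ 9.7343e+5)
A(S, J) = -6 + 5*J (A(S, J) = 2 - (-5*J + 8) = 2 - (8 - 5*J) = 2 + (-8 + 5*J) = -6 + 5*J)
Y(o, s) = 2*s
z(a) = 2 (z(a) = -2*(-6 + 5*1) = -2*(-6 + 5) = -2*(-1) = -1*(-2) = 2)
(-153*10598 + E)*(-2887281 + z(544)) = (-153*10598 + 3893715/4)*(-2887281 + 2) = (-1621494 + 3893715/4)*(-2887279) = -2592261/4*(-2887279) = 7484580747819/4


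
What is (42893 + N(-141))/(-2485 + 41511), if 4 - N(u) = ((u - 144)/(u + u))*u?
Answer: 86079/78052 ≈ 1.1028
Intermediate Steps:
N(u) = 76 - u/2 (N(u) = 4 - (u - 144)/(u + u)*u = 4 - (-144 + u)/((2*u))*u = 4 - (-144 + u)*(1/(2*u))*u = 4 - (-144 + u)/(2*u)*u = 4 - (-72 + u/2) = 4 + (72 - u/2) = 76 - u/2)
(42893 + N(-141))/(-2485 + 41511) = (42893 + (76 - ½*(-141)))/(-2485 + 41511) = (42893 + (76 + 141/2))/39026 = (42893 + 293/2)*(1/39026) = (86079/2)*(1/39026) = 86079/78052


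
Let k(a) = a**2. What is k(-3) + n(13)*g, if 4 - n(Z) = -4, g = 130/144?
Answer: 146/9 ≈ 16.222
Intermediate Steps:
g = 65/72 (g = 130*(1/144) = 65/72 ≈ 0.90278)
n(Z) = 8 (n(Z) = 4 - 1*(-4) = 4 + 4 = 8)
k(-3) + n(13)*g = (-3)**2 + 8*(65/72) = 9 + 65/9 = 146/9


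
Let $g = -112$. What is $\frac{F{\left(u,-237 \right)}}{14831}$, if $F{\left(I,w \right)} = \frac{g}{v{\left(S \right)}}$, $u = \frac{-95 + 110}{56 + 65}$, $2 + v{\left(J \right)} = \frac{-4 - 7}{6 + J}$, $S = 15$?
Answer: $\frac{2352}{786043} \approx 0.0029922$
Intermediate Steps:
$v{\left(J \right)} = -2 - \frac{11}{6 + J}$ ($v{\left(J \right)} = -2 + \frac{-4 - 7}{6 + J} = -2 - \frac{11}{6 + J}$)
$u = \frac{15}{121} \approx 0.12397$
$F{\left(I,w \right)} = \frac{2352}{53}$ ($F{\left(I,w \right)} = - \frac{112}{\frac{1}{6 + 15} \left(-23 - 30\right)} = - \frac{112}{\frac{1}{21} \left(-23 - 30\right)} = - \frac{112}{\frac{1}{21} \left(-53\right)} = - \frac{112}{- \frac{53}{21}} = \left(-112\right) \left(- \frac{21}{53}\right) = \frac{2352}{53}$)
$\frac{F{\left(u,-237 \right)}}{14831} = \frac{2352}{53 \cdot 14831} = \frac{2352}{53} \cdot \frac{1}{14831} = \frac{2352}{786043}$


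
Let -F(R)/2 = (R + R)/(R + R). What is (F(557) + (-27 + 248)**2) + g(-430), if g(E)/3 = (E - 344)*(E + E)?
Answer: 2045759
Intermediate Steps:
g(E) = 6*E*(-344 + E) (g(E) = 3*((E - 344)*(E + E)) = 3*((-344 + E)*(2*E)) = 3*(2*E*(-344 + E)) = 6*E*(-344 + E))
F(R) = -2 (F(R) = -2*(R + R)/(R + R) = -2*2*R/(2*R) = -2*2*R*1/(2*R) = -2*1 = -2)
(F(557) + (-27 + 248)**2) + g(-430) = (-2 + (-27 + 248)**2) + 6*(-430)*(-344 - 430) = (-2 + 221**2) + 6*(-430)*(-774) = (-2 + 48841) + 1996920 = 48839 + 1996920 = 2045759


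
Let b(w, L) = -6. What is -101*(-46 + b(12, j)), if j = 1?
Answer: 5252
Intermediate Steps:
-101*(-46 + b(12, j)) = -101*(-46 - 6) = -101*(-52) = 5252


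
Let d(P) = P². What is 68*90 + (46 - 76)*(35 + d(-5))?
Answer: 4320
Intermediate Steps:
68*90 + (46 - 76)*(35 + d(-5)) = 68*90 + (46 - 76)*(35 + (-5)²) = 6120 - 30*(35 + 25) = 6120 - 30*60 = 6120 - 1800 = 4320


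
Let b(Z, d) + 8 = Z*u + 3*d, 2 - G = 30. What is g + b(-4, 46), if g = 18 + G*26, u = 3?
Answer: -592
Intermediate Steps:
G = -28 (G = 2 - 1*30 = 2 - 30 = -28)
b(Z, d) = -8 + 3*Z + 3*d (b(Z, d) = -8 + (Z*3 + 3*d) = -8 + (3*Z + 3*d) = -8 + 3*Z + 3*d)
g = -710 (g = 18 - 28*26 = 18 - 728 = -710)
g + b(-4, 46) = -710 + (-8 + 3*(-4) + 3*46) = -710 + (-8 - 12 + 138) = -710 + 118 = -592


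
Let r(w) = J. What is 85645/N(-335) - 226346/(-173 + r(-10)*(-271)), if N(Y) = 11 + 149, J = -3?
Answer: 58117/320 ≈ 181.62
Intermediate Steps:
N(Y) = 160
r(w) = -3
85645/N(-335) - 226346/(-173 + r(-10)*(-271)) = 85645/160 - 226346/(-173 - 3*(-271)) = 85645*(1/160) - 226346/(-173 + 813) = 17129/32 - 226346/640 = 17129/32 - 226346*1/640 = 17129/32 - 113173/320 = 58117/320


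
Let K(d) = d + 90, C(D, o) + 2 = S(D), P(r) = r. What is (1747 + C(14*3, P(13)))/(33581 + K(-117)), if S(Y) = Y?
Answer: 1787/33554 ≈ 0.053257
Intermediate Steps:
C(D, o) = -2 + D
K(d) = 90 + d
(1747 + C(14*3, P(13)))/(33581 + K(-117)) = (1747 + (-2 + 14*3))/(33581 + (90 - 117)) = (1747 + (-2 + 42))/(33581 - 27) = (1747 + 40)/33554 = 1787*(1/33554) = 1787/33554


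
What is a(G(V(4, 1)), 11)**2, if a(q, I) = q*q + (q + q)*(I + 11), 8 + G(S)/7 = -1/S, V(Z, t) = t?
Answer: 1432809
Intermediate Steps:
G(S) = -56 - 7/S (G(S) = -56 + 7*(-1/S) = -56 - 7/S)
a(q, I) = q**2 + 2*q*(11 + I) (a(q, I) = q**2 + (2*q)*(11 + I) = q**2 + 2*q*(11 + I))
a(G(V(4, 1)), 11)**2 = ((-56 - 7/1)*(22 + (-56 - 7/1) + 2*11))**2 = ((-56 - 7*1)*(22 + (-56 - 7*1) + 22))**2 = ((-56 - 7)*(22 + (-56 - 7) + 22))**2 = (-63*(22 - 63 + 22))**2 = (-63*(-19))**2 = 1197**2 = 1432809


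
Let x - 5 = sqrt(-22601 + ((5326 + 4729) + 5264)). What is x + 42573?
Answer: 42578 + I*sqrt(7282) ≈ 42578.0 + 85.335*I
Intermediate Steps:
x = 5 + I*sqrt(7282) (x = 5 + sqrt(-22601 + ((5326 + 4729) + 5264)) = 5 + sqrt(-22601 + (10055 + 5264)) = 5 + sqrt(-22601 + 15319) = 5 + sqrt(-7282) = 5 + I*sqrt(7282) ≈ 5.0 + 85.335*I)
x + 42573 = (5 + I*sqrt(7282)) + 42573 = 42578 + I*sqrt(7282)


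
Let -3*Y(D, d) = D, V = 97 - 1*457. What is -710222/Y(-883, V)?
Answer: -2130666/883 ≈ -2413.0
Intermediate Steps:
V = -360 (V = 97 - 457 = -360)
Y(D, d) = -D/3
-710222/Y(-883, V) = -710222/((-⅓*(-883))) = -710222/883/3 = -710222*3/883 = -2130666/883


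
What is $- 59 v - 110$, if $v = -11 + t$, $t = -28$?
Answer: $2191$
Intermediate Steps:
$v = -39$ ($v = -11 - 28 = -39$)
$- 59 v - 110 = \left(-59\right) \left(-39\right) - 110 = 2301 - 110 = 2191$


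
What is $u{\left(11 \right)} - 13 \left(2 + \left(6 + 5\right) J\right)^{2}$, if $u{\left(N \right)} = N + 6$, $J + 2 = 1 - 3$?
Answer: $-22915$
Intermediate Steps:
$J = -4$ ($J = -2 + \left(1 - 3\right) = -2 - 2 = -4$)
$u{\left(N \right)} = 6 + N$
$u{\left(11 \right)} - 13 \left(2 + \left(6 + 5\right) J\right)^{2} = \left(6 + 11\right) - 13 \left(2 + \left(6 + 5\right) \left(-4\right)\right)^{2} = 17 - 13 \left(2 + 11 \left(-4\right)\right)^{2} = 17 - 13 \left(2 - 44\right)^{2} = 17 - 13 \left(-42\right)^{2} = 17 - 22932 = -22915$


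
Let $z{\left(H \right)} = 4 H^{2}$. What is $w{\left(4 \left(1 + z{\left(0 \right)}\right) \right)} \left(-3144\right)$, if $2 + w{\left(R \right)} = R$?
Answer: $-6288$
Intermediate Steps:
$w{\left(R \right)} = -2 + R$
$w{\left(4 \left(1 + z{\left(0 \right)}\right) \right)} \left(-3144\right) = \left(-2 + 4 \left(1 + 4 \cdot 0^{2}\right)\right) \left(-3144\right) = \left(-2 + 4 \left(1 + 4 \cdot 0\right)\right) \left(-3144\right) = \left(-2 + 4 \left(1 + 0\right)\right) \left(-3144\right) = \left(-2 + 4 \cdot 1\right) \left(-3144\right) = \left(-2 + 4\right) \left(-3144\right) = 2 \left(-3144\right) = -6288$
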